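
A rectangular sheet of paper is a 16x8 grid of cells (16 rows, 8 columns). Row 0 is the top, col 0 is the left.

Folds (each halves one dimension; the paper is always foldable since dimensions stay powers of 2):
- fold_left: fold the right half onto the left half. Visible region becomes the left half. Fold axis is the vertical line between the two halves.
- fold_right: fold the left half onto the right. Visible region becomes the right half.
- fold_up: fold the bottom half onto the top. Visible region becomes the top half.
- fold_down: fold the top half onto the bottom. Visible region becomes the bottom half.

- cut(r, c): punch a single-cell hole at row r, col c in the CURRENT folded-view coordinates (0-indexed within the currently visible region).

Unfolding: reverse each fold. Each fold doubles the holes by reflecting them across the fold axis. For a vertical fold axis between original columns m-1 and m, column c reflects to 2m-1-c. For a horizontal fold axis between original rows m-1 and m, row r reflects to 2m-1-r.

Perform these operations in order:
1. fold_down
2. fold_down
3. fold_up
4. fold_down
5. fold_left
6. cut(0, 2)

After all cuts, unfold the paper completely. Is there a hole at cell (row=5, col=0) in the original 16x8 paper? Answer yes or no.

Answer: no

Derivation:
Op 1 fold_down: fold axis h@8; visible region now rows[8,16) x cols[0,8) = 8x8
Op 2 fold_down: fold axis h@12; visible region now rows[12,16) x cols[0,8) = 4x8
Op 3 fold_up: fold axis h@14; visible region now rows[12,14) x cols[0,8) = 2x8
Op 4 fold_down: fold axis h@13; visible region now rows[13,14) x cols[0,8) = 1x8
Op 5 fold_left: fold axis v@4; visible region now rows[13,14) x cols[0,4) = 1x4
Op 6 cut(0, 2): punch at orig (13,2); cuts so far [(13, 2)]; region rows[13,14) x cols[0,4) = 1x4
Unfold 1 (reflect across v@4): 2 holes -> [(13, 2), (13, 5)]
Unfold 2 (reflect across h@13): 4 holes -> [(12, 2), (12, 5), (13, 2), (13, 5)]
Unfold 3 (reflect across h@14): 8 holes -> [(12, 2), (12, 5), (13, 2), (13, 5), (14, 2), (14, 5), (15, 2), (15, 5)]
Unfold 4 (reflect across h@12): 16 holes -> [(8, 2), (8, 5), (9, 2), (9, 5), (10, 2), (10, 5), (11, 2), (11, 5), (12, 2), (12, 5), (13, 2), (13, 5), (14, 2), (14, 5), (15, 2), (15, 5)]
Unfold 5 (reflect across h@8): 32 holes -> [(0, 2), (0, 5), (1, 2), (1, 5), (2, 2), (2, 5), (3, 2), (3, 5), (4, 2), (4, 5), (5, 2), (5, 5), (6, 2), (6, 5), (7, 2), (7, 5), (8, 2), (8, 5), (9, 2), (9, 5), (10, 2), (10, 5), (11, 2), (11, 5), (12, 2), (12, 5), (13, 2), (13, 5), (14, 2), (14, 5), (15, 2), (15, 5)]
Holes: [(0, 2), (0, 5), (1, 2), (1, 5), (2, 2), (2, 5), (3, 2), (3, 5), (4, 2), (4, 5), (5, 2), (5, 5), (6, 2), (6, 5), (7, 2), (7, 5), (8, 2), (8, 5), (9, 2), (9, 5), (10, 2), (10, 5), (11, 2), (11, 5), (12, 2), (12, 5), (13, 2), (13, 5), (14, 2), (14, 5), (15, 2), (15, 5)]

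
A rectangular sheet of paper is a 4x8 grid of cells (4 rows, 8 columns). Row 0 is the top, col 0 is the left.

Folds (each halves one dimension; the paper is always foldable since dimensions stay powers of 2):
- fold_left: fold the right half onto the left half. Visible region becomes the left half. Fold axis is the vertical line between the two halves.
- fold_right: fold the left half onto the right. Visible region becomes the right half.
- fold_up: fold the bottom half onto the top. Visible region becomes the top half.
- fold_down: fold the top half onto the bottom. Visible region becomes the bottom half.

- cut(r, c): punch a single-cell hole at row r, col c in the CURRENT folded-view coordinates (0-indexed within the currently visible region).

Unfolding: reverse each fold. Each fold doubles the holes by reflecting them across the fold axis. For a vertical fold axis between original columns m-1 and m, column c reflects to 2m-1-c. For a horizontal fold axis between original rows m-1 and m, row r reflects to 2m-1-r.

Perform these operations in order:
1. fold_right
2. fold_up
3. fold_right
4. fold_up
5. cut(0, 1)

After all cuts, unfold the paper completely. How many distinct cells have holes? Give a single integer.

Answer: 16

Derivation:
Op 1 fold_right: fold axis v@4; visible region now rows[0,4) x cols[4,8) = 4x4
Op 2 fold_up: fold axis h@2; visible region now rows[0,2) x cols[4,8) = 2x4
Op 3 fold_right: fold axis v@6; visible region now rows[0,2) x cols[6,8) = 2x2
Op 4 fold_up: fold axis h@1; visible region now rows[0,1) x cols[6,8) = 1x2
Op 5 cut(0, 1): punch at orig (0,7); cuts so far [(0, 7)]; region rows[0,1) x cols[6,8) = 1x2
Unfold 1 (reflect across h@1): 2 holes -> [(0, 7), (1, 7)]
Unfold 2 (reflect across v@6): 4 holes -> [(0, 4), (0, 7), (1, 4), (1, 7)]
Unfold 3 (reflect across h@2): 8 holes -> [(0, 4), (0, 7), (1, 4), (1, 7), (2, 4), (2, 7), (3, 4), (3, 7)]
Unfold 4 (reflect across v@4): 16 holes -> [(0, 0), (0, 3), (0, 4), (0, 7), (1, 0), (1, 3), (1, 4), (1, 7), (2, 0), (2, 3), (2, 4), (2, 7), (3, 0), (3, 3), (3, 4), (3, 7)]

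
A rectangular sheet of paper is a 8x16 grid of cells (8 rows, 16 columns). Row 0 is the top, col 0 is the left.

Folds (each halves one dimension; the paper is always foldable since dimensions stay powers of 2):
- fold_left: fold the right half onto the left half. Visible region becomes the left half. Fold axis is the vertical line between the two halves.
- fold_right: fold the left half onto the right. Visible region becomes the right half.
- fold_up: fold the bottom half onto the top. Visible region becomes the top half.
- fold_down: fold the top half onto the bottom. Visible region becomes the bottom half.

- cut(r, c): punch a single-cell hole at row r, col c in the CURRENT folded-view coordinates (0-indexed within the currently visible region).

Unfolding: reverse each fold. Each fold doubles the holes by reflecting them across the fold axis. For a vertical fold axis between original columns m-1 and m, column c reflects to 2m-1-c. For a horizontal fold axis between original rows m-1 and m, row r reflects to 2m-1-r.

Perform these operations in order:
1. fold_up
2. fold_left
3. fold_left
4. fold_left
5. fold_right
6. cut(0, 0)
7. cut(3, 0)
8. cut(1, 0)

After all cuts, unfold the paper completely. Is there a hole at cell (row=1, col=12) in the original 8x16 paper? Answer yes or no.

Op 1 fold_up: fold axis h@4; visible region now rows[0,4) x cols[0,16) = 4x16
Op 2 fold_left: fold axis v@8; visible region now rows[0,4) x cols[0,8) = 4x8
Op 3 fold_left: fold axis v@4; visible region now rows[0,4) x cols[0,4) = 4x4
Op 4 fold_left: fold axis v@2; visible region now rows[0,4) x cols[0,2) = 4x2
Op 5 fold_right: fold axis v@1; visible region now rows[0,4) x cols[1,2) = 4x1
Op 6 cut(0, 0): punch at orig (0,1); cuts so far [(0, 1)]; region rows[0,4) x cols[1,2) = 4x1
Op 7 cut(3, 0): punch at orig (3,1); cuts so far [(0, 1), (3, 1)]; region rows[0,4) x cols[1,2) = 4x1
Op 8 cut(1, 0): punch at orig (1,1); cuts so far [(0, 1), (1, 1), (3, 1)]; region rows[0,4) x cols[1,2) = 4x1
Unfold 1 (reflect across v@1): 6 holes -> [(0, 0), (0, 1), (1, 0), (1, 1), (3, 0), (3, 1)]
Unfold 2 (reflect across v@2): 12 holes -> [(0, 0), (0, 1), (0, 2), (0, 3), (1, 0), (1, 1), (1, 2), (1, 3), (3, 0), (3, 1), (3, 2), (3, 3)]
Unfold 3 (reflect across v@4): 24 holes -> [(0, 0), (0, 1), (0, 2), (0, 3), (0, 4), (0, 5), (0, 6), (0, 7), (1, 0), (1, 1), (1, 2), (1, 3), (1, 4), (1, 5), (1, 6), (1, 7), (3, 0), (3, 1), (3, 2), (3, 3), (3, 4), (3, 5), (3, 6), (3, 7)]
Unfold 4 (reflect across v@8): 48 holes -> [(0, 0), (0, 1), (0, 2), (0, 3), (0, 4), (0, 5), (0, 6), (0, 7), (0, 8), (0, 9), (0, 10), (0, 11), (0, 12), (0, 13), (0, 14), (0, 15), (1, 0), (1, 1), (1, 2), (1, 3), (1, 4), (1, 5), (1, 6), (1, 7), (1, 8), (1, 9), (1, 10), (1, 11), (1, 12), (1, 13), (1, 14), (1, 15), (3, 0), (3, 1), (3, 2), (3, 3), (3, 4), (3, 5), (3, 6), (3, 7), (3, 8), (3, 9), (3, 10), (3, 11), (3, 12), (3, 13), (3, 14), (3, 15)]
Unfold 5 (reflect across h@4): 96 holes -> [(0, 0), (0, 1), (0, 2), (0, 3), (0, 4), (0, 5), (0, 6), (0, 7), (0, 8), (0, 9), (0, 10), (0, 11), (0, 12), (0, 13), (0, 14), (0, 15), (1, 0), (1, 1), (1, 2), (1, 3), (1, 4), (1, 5), (1, 6), (1, 7), (1, 8), (1, 9), (1, 10), (1, 11), (1, 12), (1, 13), (1, 14), (1, 15), (3, 0), (3, 1), (3, 2), (3, 3), (3, 4), (3, 5), (3, 6), (3, 7), (3, 8), (3, 9), (3, 10), (3, 11), (3, 12), (3, 13), (3, 14), (3, 15), (4, 0), (4, 1), (4, 2), (4, 3), (4, 4), (4, 5), (4, 6), (4, 7), (4, 8), (4, 9), (4, 10), (4, 11), (4, 12), (4, 13), (4, 14), (4, 15), (6, 0), (6, 1), (6, 2), (6, 3), (6, 4), (6, 5), (6, 6), (6, 7), (6, 8), (6, 9), (6, 10), (6, 11), (6, 12), (6, 13), (6, 14), (6, 15), (7, 0), (7, 1), (7, 2), (7, 3), (7, 4), (7, 5), (7, 6), (7, 7), (7, 8), (7, 9), (7, 10), (7, 11), (7, 12), (7, 13), (7, 14), (7, 15)]
Holes: [(0, 0), (0, 1), (0, 2), (0, 3), (0, 4), (0, 5), (0, 6), (0, 7), (0, 8), (0, 9), (0, 10), (0, 11), (0, 12), (0, 13), (0, 14), (0, 15), (1, 0), (1, 1), (1, 2), (1, 3), (1, 4), (1, 5), (1, 6), (1, 7), (1, 8), (1, 9), (1, 10), (1, 11), (1, 12), (1, 13), (1, 14), (1, 15), (3, 0), (3, 1), (3, 2), (3, 3), (3, 4), (3, 5), (3, 6), (3, 7), (3, 8), (3, 9), (3, 10), (3, 11), (3, 12), (3, 13), (3, 14), (3, 15), (4, 0), (4, 1), (4, 2), (4, 3), (4, 4), (4, 5), (4, 6), (4, 7), (4, 8), (4, 9), (4, 10), (4, 11), (4, 12), (4, 13), (4, 14), (4, 15), (6, 0), (6, 1), (6, 2), (6, 3), (6, 4), (6, 5), (6, 6), (6, 7), (6, 8), (6, 9), (6, 10), (6, 11), (6, 12), (6, 13), (6, 14), (6, 15), (7, 0), (7, 1), (7, 2), (7, 3), (7, 4), (7, 5), (7, 6), (7, 7), (7, 8), (7, 9), (7, 10), (7, 11), (7, 12), (7, 13), (7, 14), (7, 15)]

Answer: yes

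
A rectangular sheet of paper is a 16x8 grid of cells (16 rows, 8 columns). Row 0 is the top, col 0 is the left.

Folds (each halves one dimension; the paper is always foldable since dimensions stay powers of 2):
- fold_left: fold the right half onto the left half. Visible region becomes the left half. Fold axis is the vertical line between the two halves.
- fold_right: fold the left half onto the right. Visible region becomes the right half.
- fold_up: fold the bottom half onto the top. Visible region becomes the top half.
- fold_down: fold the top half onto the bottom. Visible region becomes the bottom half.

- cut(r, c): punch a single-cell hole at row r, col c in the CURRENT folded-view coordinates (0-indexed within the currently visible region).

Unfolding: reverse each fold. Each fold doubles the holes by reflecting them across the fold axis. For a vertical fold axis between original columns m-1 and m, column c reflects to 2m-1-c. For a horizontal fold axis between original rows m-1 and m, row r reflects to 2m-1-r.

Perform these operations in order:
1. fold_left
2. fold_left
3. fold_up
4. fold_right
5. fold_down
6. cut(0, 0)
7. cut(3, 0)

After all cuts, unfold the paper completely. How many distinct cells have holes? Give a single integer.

Answer: 64

Derivation:
Op 1 fold_left: fold axis v@4; visible region now rows[0,16) x cols[0,4) = 16x4
Op 2 fold_left: fold axis v@2; visible region now rows[0,16) x cols[0,2) = 16x2
Op 3 fold_up: fold axis h@8; visible region now rows[0,8) x cols[0,2) = 8x2
Op 4 fold_right: fold axis v@1; visible region now rows[0,8) x cols[1,2) = 8x1
Op 5 fold_down: fold axis h@4; visible region now rows[4,8) x cols[1,2) = 4x1
Op 6 cut(0, 0): punch at orig (4,1); cuts so far [(4, 1)]; region rows[4,8) x cols[1,2) = 4x1
Op 7 cut(3, 0): punch at orig (7,1); cuts so far [(4, 1), (7, 1)]; region rows[4,8) x cols[1,2) = 4x1
Unfold 1 (reflect across h@4): 4 holes -> [(0, 1), (3, 1), (4, 1), (7, 1)]
Unfold 2 (reflect across v@1): 8 holes -> [(0, 0), (0, 1), (3, 0), (3, 1), (4, 0), (4, 1), (7, 0), (7, 1)]
Unfold 3 (reflect across h@8): 16 holes -> [(0, 0), (0, 1), (3, 0), (3, 1), (4, 0), (4, 1), (7, 0), (7, 1), (8, 0), (8, 1), (11, 0), (11, 1), (12, 0), (12, 1), (15, 0), (15, 1)]
Unfold 4 (reflect across v@2): 32 holes -> [(0, 0), (0, 1), (0, 2), (0, 3), (3, 0), (3, 1), (3, 2), (3, 3), (4, 0), (4, 1), (4, 2), (4, 3), (7, 0), (7, 1), (7, 2), (7, 3), (8, 0), (8, 1), (8, 2), (8, 3), (11, 0), (11, 1), (11, 2), (11, 3), (12, 0), (12, 1), (12, 2), (12, 3), (15, 0), (15, 1), (15, 2), (15, 3)]
Unfold 5 (reflect across v@4): 64 holes -> [(0, 0), (0, 1), (0, 2), (0, 3), (0, 4), (0, 5), (0, 6), (0, 7), (3, 0), (3, 1), (3, 2), (3, 3), (3, 4), (3, 5), (3, 6), (3, 7), (4, 0), (4, 1), (4, 2), (4, 3), (4, 4), (4, 5), (4, 6), (4, 7), (7, 0), (7, 1), (7, 2), (7, 3), (7, 4), (7, 5), (7, 6), (7, 7), (8, 0), (8, 1), (8, 2), (8, 3), (8, 4), (8, 5), (8, 6), (8, 7), (11, 0), (11, 1), (11, 2), (11, 3), (11, 4), (11, 5), (11, 6), (11, 7), (12, 0), (12, 1), (12, 2), (12, 3), (12, 4), (12, 5), (12, 6), (12, 7), (15, 0), (15, 1), (15, 2), (15, 3), (15, 4), (15, 5), (15, 6), (15, 7)]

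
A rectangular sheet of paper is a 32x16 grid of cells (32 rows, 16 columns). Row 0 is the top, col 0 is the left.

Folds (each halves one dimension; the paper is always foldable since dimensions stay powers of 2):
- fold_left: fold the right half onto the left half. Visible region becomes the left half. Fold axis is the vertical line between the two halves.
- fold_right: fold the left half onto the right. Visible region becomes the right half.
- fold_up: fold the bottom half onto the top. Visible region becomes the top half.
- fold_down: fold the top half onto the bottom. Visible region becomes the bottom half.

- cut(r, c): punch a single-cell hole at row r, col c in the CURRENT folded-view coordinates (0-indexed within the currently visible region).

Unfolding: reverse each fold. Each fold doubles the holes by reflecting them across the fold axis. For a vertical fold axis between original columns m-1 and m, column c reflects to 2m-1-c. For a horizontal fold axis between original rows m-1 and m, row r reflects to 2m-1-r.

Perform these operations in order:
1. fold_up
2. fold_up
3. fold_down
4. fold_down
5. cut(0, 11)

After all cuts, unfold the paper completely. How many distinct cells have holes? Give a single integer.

Op 1 fold_up: fold axis h@16; visible region now rows[0,16) x cols[0,16) = 16x16
Op 2 fold_up: fold axis h@8; visible region now rows[0,8) x cols[0,16) = 8x16
Op 3 fold_down: fold axis h@4; visible region now rows[4,8) x cols[0,16) = 4x16
Op 4 fold_down: fold axis h@6; visible region now rows[6,8) x cols[0,16) = 2x16
Op 5 cut(0, 11): punch at orig (6,11); cuts so far [(6, 11)]; region rows[6,8) x cols[0,16) = 2x16
Unfold 1 (reflect across h@6): 2 holes -> [(5, 11), (6, 11)]
Unfold 2 (reflect across h@4): 4 holes -> [(1, 11), (2, 11), (5, 11), (6, 11)]
Unfold 3 (reflect across h@8): 8 holes -> [(1, 11), (2, 11), (5, 11), (6, 11), (9, 11), (10, 11), (13, 11), (14, 11)]
Unfold 4 (reflect across h@16): 16 holes -> [(1, 11), (2, 11), (5, 11), (6, 11), (9, 11), (10, 11), (13, 11), (14, 11), (17, 11), (18, 11), (21, 11), (22, 11), (25, 11), (26, 11), (29, 11), (30, 11)]

Answer: 16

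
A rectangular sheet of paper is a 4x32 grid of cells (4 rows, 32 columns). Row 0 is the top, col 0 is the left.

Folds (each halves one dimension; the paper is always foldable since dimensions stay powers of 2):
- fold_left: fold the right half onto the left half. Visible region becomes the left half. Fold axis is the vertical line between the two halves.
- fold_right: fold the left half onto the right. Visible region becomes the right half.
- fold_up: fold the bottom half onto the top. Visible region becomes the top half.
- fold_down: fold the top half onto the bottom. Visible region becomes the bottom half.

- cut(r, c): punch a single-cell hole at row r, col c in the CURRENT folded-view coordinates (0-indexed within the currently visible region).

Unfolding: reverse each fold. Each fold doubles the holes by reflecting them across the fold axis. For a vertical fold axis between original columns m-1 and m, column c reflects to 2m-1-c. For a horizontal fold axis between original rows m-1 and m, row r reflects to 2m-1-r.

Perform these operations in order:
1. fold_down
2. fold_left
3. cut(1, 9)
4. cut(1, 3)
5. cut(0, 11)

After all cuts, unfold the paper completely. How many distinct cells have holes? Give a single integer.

Answer: 12

Derivation:
Op 1 fold_down: fold axis h@2; visible region now rows[2,4) x cols[0,32) = 2x32
Op 2 fold_left: fold axis v@16; visible region now rows[2,4) x cols[0,16) = 2x16
Op 3 cut(1, 9): punch at orig (3,9); cuts so far [(3, 9)]; region rows[2,4) x cols[0,16) = 2x16
Op 4 cut(1, 3): punch at orig (3,3); cuts so far [(3, 3), (3, 9)]; region rows[2,4) x cols[0,16) = 2x16
Op 5 cut(0, 11): punch at orig (2,11); cuts so far [(2, 11), (3, 3), (3, 9)]; region rows[2,4) x cols[0,16) = 2x16
Unfold 1 (reflect across v@16): 6 holes -> [(2, 11), (2, 20), (3, 3), (3, 9), (3, 22), (3, 28)]
Unfold 2 (reflect across h@2): 12 holes -> [(0, 3), (0, 9), (0, 22), (0, 28), (1, 11), (1, 20), (2, 11), (2, 20), (3, 3), (3, 9), (3, 22), (3, 28)]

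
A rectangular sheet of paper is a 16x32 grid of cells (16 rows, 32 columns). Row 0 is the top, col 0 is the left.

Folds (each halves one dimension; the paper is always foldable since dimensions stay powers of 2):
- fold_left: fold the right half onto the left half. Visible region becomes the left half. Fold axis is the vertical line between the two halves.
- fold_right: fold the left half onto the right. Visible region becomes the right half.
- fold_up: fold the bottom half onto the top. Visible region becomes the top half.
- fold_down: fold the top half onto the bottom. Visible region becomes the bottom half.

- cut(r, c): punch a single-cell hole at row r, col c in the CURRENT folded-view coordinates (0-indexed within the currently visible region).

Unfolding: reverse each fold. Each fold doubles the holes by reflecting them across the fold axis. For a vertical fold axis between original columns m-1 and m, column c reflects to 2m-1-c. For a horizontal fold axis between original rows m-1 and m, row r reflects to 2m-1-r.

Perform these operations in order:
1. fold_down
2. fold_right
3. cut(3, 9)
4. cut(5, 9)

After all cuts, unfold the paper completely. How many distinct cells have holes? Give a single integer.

Op 1 fold_down: fold axis h@8; visible region now rows[8,16) x cols[0,32) = 8x32
Op 2 fold_right: fold axis v@16; visible region now rows[8,16) x cols[16,32) = 8x16
Op 3 cut(3, 9): punch at orig (11,25); cuts so far [(11, 25)]; region rows[8,16) x cols[16,32) = 8x16
Op 4 cut(5, 9): punch at orig (13,25); cuts so far [(11, 25), (13, 25)]; region rows[8,16) x cols[16,32) = 8x16
Unfold 1 (reflect across v@16): 4 holes -> [(11, 6), (11, 25), (13, 6), (13, 25)]
Unfold 2 (reflect across h@8): 8 holes -> [(2, 6), (2, 25), (4, 6), (4, 25), (11, 6), (11, 25), (13, 6), (13, 25)]

Answer: 8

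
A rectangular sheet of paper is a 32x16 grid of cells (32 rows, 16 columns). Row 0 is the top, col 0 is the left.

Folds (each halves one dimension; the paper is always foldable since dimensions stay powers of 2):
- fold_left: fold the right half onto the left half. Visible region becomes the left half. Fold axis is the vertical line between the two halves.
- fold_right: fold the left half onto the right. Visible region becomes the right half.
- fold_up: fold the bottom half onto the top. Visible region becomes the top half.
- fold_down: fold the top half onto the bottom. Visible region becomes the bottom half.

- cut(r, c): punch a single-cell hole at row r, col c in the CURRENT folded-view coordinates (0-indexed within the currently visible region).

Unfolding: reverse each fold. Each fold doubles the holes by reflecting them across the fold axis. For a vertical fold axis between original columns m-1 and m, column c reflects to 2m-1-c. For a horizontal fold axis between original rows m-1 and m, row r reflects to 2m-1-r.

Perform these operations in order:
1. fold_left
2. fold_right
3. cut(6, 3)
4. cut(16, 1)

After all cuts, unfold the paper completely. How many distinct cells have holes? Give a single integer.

Op 1 fold_left: fold axis v@8; visible region now rows[0,32) x cols[0,8) = 32x8
Op 2 fold_right: fold axis v@4; visible region now rows[0,32) x cols[4,8) = 32x4
Op 3 cut(6, 3): punch at orig (6,7); cuts so far [(6, 7)]; region rows[0,32) x cols[4,8) = 32x4
Op 4 cut(16, 1): punch at orig (16,5); cuts so far [(6, 7), (16, 5)]; region rows[0,32) x cols[4,8) = 32x4
Unfold 1 (reflect across v@4): 4 holes -> [(6, 0), (6, 7), (16, 2), (16, 5)]
Unfold 2 (reflect across v@8): 8 holes -> [(6, 0), (6, 7), (6, 8), (6, 15), (16, 2), (16, 5), (16, 10), (16, 13)]

Answer: 8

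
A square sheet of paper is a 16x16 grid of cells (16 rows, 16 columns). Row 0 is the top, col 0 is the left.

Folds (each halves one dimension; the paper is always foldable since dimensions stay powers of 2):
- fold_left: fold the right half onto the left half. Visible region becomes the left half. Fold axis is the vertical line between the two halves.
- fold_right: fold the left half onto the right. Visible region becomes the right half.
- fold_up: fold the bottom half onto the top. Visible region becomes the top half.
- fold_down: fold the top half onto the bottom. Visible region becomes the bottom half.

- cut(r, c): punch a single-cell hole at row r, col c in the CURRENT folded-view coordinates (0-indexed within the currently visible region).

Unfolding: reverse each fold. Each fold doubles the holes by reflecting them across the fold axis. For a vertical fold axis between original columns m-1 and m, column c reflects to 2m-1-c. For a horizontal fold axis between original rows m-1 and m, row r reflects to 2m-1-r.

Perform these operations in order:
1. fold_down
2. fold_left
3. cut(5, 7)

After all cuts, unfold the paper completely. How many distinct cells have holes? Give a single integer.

Op 1 fold_down: fold axis h@8; visible region now rows[8,16) x cols[0,16) = 8x16
Op 2 fold_left: fold axis v@8; visible region now rows[8,16) x cols[0,8) = 8x8
Op 3 cut(5, 7): punch at orig (13,7); cuts so far [(13, 7)]; region rows[8,16) x cols[0,8) = 8x8
Unfold 1 (reflect across v@8): 2 holes -> [(13, 7), (13, 8)]
Unfold 2 (reflect across h@8): 4 holes -> [(2, 7), (2, 8), (13, 7), (13, 8)]

Answer: 4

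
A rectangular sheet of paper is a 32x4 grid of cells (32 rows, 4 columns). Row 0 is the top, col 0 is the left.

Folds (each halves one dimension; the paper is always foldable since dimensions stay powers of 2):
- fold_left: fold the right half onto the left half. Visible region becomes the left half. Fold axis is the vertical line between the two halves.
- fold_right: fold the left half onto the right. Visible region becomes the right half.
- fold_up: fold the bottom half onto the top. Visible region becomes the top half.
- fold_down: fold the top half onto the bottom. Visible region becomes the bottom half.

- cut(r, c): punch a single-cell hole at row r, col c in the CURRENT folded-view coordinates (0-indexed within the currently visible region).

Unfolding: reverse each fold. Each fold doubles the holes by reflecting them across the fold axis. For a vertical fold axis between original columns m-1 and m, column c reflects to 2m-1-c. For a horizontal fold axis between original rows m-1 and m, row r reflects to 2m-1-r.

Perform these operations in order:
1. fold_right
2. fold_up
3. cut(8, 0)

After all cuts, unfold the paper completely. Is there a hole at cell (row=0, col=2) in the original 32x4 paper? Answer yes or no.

Op 1 fold_right: fold axis v@2; visible region now rows[0,32) x cols[2,4) = 32x2
Op 2 fold_up: fold axis h@16; visible region now rows[0,16) x cols[2,4) = 16x2
Op 3 cut(8, 0): punch at orig (8,2); cuts so far [(8, 2)]; region rows[0,16) x cols[2,4) = 16x2
Unfold 1 (reflect across h@16): 2 holes -> [(8, 2), (23, 2)]
Unfold 2 (reflect across v@2): 4 holes -> [(8, 1), (8, 2), (23, 1), (23, 2)]
Holes: [(8, 1), (8, 2), (23, 1), (23, 2)]

Answer: no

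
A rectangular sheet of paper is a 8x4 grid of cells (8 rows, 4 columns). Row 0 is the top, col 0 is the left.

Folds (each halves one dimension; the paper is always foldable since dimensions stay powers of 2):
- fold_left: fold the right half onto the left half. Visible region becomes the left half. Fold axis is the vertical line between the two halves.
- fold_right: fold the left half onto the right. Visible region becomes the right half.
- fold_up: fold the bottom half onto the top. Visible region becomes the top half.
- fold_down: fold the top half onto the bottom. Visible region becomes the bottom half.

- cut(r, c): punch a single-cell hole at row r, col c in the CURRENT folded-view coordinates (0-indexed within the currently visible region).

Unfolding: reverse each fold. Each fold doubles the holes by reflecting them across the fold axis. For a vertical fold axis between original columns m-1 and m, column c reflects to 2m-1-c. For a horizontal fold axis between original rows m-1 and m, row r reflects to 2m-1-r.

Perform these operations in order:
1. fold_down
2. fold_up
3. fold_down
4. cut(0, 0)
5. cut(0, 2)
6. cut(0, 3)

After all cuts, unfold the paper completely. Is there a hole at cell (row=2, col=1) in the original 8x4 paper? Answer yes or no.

Op 1 fold_down: fold axis h@4; visible region now rows[4,8) x cols[0,4) = 4x4
Op 2 fold_up: fold axis h@6; visible region now rows[4,6) x cols[0,4) = 2x4
Op 3 fold_down: fold axis h@5; visible region now rows[5,6) x cols[0,4) = 1x4
Op 4 cut(0, 0): punch at orig (5,0); cuts so far [(5, 0)]; region rows[5,6) x cols[0,4) = 1x4
Op 5 cut(0, 2): punch at orig (5,2); cuts so far [(5, 0), (5, 2)]; region rows[5,6) x cols[0,4) = 1x4
Op 6 cut(0, 3): punch at orig (5,3); cuts so far [(5, 0), (5, 2), (5, 3)]; region rows[5,6) x cols[0,4) = 1x4
Unfold 1 (reflect across h@5): 6 holes -> [(4, 0), (4, 2), (4, 3), (5, 0), (5, 2), (5, 3)]
Unfold 2 (reflect across h@6): 12 holes -> [(4, 0), (4, 2), (4, 3), (5, 0), (5, 2), (5, 3), (6, 0), (6, 2), (6, 3), (7, 0), (7, 2), (7, 3)]
Unfold 3 (reflect across h@4): 24 holes -> [(0, 0), (0, 2), (0, 3), (1, 0), (1, 2), (1, 3), (2, 0), (2, 2), (2, 3), (3, 0), (3, 2), (3, 3), (4, 0), (4, 2), (4, 3), (5, 0), (5, 2), (5, 3), (6, 0), (6, 2), (6, 3), (7, 0), (7, 2), (7, 3)]
Holes: [(0, 0), (0, 2), (0, 3), (1, 0), (1, 2), (1, 3), (2, 0), (2, 2), (2, 3), (3, 0), (3, 2), (3, 3), (4, 0), (4, 2), (4, 3), (5, 0), (5, 2), (5, 3), (6, 0), (6, 2), (6, 3), (7, 0), (7, 2), (7, 3)]

Answer: no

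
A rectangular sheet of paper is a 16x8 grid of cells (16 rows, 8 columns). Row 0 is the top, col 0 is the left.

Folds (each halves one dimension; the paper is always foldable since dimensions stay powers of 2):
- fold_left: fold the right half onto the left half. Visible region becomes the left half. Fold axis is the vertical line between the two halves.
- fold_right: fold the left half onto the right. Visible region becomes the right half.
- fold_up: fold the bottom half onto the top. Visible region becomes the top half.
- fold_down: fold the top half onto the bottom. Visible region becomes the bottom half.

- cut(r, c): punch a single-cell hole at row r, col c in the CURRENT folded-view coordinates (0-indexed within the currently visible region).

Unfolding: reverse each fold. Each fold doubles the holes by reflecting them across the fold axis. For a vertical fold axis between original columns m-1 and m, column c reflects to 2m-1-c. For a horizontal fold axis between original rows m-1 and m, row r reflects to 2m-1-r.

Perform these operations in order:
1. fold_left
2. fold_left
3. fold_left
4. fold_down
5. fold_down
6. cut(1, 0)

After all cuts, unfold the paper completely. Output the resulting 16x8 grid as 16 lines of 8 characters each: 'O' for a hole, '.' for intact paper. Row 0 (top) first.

Answer: ........
........
OOOOOOOO
........
........
OOOOOOOO
........
........
........
........
OOOOOOOO
........
........
OOOOOOOO
........
........

Derivation:
Op 1 fold_left: fold axis v@4; visible region now rows[0,16) x cols[0,4) = 16x4
Op 2 fold_left: fold axis v@2; visible region now rows[0,16) x cols[0,2) = 16x2
Op 3 fold_left: fold axis v@1; visible region now rows[0,16) x cols[0,1) = 16x1
Op 4 fold_down: fold axis h@8; visible region now rows[8,16) x cols[0,1) = 8x1
Op 5 fold_down: fold axis h@12; visible region now rows[12,16) x cols[0,1) = 4x1
Op 6 cut(1, 0): punch at orig (13,0); cuts so far [(13, 0)]; region rows[12,16) x cols[0,1) = 4x1
Unfold 1 (reflect across h@12): 2 holes -> [(10, 0), (13, 0)]
Unfold 2 (reflect across h@8): 4 holes -> [(2, 0), (5, 0), (10, 0), (13, 0)]
Unfold 3 (reflect across v@1): 8 holes -> [(2, 0), (2, 1), (5, 0), (5, 1), (10, 0), (10, 1), (13, 0), (13, 1)]
Unfold 4 (reflect across v@2): 16 holes -> [(2, 0), (2, 1), (2, 2), (2, 3), (5, 0), (5, 1), (5, 2), (5, 3), (10, 0), (10, 1), (10, 2), (10, 3), (13, 0), (13, 1), (13, 2), (13, 3)]
Unfold 5 (reflect across v@4): 32 holes -> [(2, 0), (2, 1), (2, 2), (2, 3), (2, 4), (2, 5), (2, 6), (2, 7), (5, 0), (5, 1), (5, 2), (5, 3), (5, 4), (5, 5), (5, 6), (5, 7), (10, 0), (10, 1), (10, 2), (10, 3), (10, 4), (10, 5), (10, 6), (10, 7), (13, 0), (13, 1), (13, 2), (13, 3), (13, 4), (13, 5), (13, 6), (13, 7)]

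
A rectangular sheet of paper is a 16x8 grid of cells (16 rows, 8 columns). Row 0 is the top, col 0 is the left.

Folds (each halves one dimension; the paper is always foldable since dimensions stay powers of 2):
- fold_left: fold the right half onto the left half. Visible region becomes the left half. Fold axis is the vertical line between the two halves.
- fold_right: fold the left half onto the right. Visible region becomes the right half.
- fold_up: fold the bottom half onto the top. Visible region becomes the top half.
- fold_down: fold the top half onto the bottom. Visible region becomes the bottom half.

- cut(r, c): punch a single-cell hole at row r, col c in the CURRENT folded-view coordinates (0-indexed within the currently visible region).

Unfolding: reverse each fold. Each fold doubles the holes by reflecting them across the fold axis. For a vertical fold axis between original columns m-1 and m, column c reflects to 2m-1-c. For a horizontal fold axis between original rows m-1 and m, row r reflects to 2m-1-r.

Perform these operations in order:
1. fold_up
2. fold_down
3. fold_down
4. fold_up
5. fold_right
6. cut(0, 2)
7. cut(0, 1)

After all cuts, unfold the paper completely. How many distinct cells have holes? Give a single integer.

Op 1 fold_up: fold axis h@8; visible region now rows[0,8) x cols[0,8) = 8x8
Op 2 fold_down: fold axis h@4; visible region now rows[4,8) x cols[0,8) = 4x8
Op 3 fold_down: fold axis h@6; visible region now rows[6,8) x cols[0,8) = 2x8
Op 4 fold_up: fold axis h@7; visible region now rows[6,7) x cols[0,8) = 1x8
Op 5 fold_right: fold axis v@4; visible region now rows[6,7) x cols[4,8) = 1x4
Op 6 cut(0, 2): punch at orig (6,6); cuts so far [(6, 6)]; region rows[6,7) x cols[4,8) = 1x4
Op 7 cut(0, 1): punch at orig (6,5); cuts so far [(6, 5), (6, 6)]; region rows[6,7) x cols[4,8) = 1x4
Unfold 1 (reflect across v@4): 4 holes -> [(6, 1), (6, 2), (6, 5), (6, 6)]
Unfold 2 (reflect across h@7): 8 holes -> [(6, 1), (6, 2), (6, 5), (6, 6), (7, 1), (7, 2), (7, 5), (7, 6)]
Unfold 3 (reflect across h@6): 16 holes -> [(4, 1), (4, 2), (4, 5), (4, 6), (5, 1), (5, 2), (5, 5), (5, 6), (6, 1), (6, 2), (6, 5), (6, 6), (7, 1), (7, 2), (7, 5), (7, 6)]
Unfold 4 (reflect across h@4): 32 holes -> [(0, 1), (0, 2), (0, 5), (0, 6), (1, 1), (1, 2), (1, 5), (1, 6), (2, 1), (2, 2), (2, 5), (2, 6), (3, 1), (3, 2), (3, 5), (3, 6), (4, 1), (4, 2), (4, 5), (4, 6), (5, 1), (5, 2), (5, 5), (5, 6), (6, 1), (6, 2), (6, 5), (6, 6), (7, 1), (7, 2), (7, 5), (7, 6)]
Unfold 5 (reflect across h@8): 64 holes -> [(0, 1), (0, 2), (0, 5), (0, 6), (1, 1), (1, 2), (1, 5), (1, 6), (2, 1), (2, 2), (2, 5), (2, 6), (3, 1), (3, 2), (3, 5), (3, 6), (4, 1), (4, 2), (4, 5), (4, 6), (5, 1), (5, 2), (5, 5), (5, 6), (6, 1), (6, 2), (6, 5), (6, 6), (7, 1), (7, 2), (7, 5), (7, 6), (8, 1), (8, 2), (8, 5), (8, 6), (9, 1), (9, 2), (9, 5), (9, 6), (10, 1), (10, 2), (10, 5), (10, 6), (11, 1), (11, 2), (11, 5), (11, 6), (12, 1), (12, 2), (12, 5), (12, 6), (13, 1), (13, 2), (13, 5), (13, 6), (14, 1), (14, 2), (14, 5), (14, 6), (15, 1), (15, 2), (15, 5), (15, 6)]

Answer: 64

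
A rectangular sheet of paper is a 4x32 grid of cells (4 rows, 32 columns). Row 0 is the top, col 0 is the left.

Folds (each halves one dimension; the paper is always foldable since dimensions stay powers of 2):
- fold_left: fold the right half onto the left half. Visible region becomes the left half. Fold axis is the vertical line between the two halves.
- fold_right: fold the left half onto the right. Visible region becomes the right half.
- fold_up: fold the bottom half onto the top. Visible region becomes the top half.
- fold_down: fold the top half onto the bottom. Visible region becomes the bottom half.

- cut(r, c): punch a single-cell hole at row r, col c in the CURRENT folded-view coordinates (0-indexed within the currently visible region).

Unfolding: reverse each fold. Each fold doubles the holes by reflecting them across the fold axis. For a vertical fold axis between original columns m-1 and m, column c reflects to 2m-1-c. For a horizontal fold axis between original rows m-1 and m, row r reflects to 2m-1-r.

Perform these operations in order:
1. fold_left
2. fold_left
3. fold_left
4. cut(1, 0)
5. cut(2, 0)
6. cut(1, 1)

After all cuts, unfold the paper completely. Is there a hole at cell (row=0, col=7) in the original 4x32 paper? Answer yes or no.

Answer: no

Derivation:
Op 1 fold_left: fold axis v@16; visible region now rows[0,4) x cols[0,16) = 4x16
Op 2 fold_left: fold axis v@8; visible region now rows[0,4) x cols[0,8) = 4x8
Op 3 fold_left: fold axis v@4; visible region now rows[0,4) x cols[0,4) = 4x4
Op 4 cut(1, 0): punch at orig (1,0); cuts so far [(1, 0)]; region rows[0,4) x cols[0,4) = 4x4
Op 5 cut(2, 0): punch at orig (2,0); cuts so far [(1, 0), (2, 0)]; region rows[0,4) x cols[0,4) = 4x4
Op 6 cut(1, 1): punch at orig (1,1); cuts so far [(1, 0), (1, 1), (2, 0)]; region rows[0,4) x cols[0,4) = 4x4
Unfold 1 (reflect across v@4): 6 holes -> [(1, 0), (1, 1), (1, 6), (1, 7), (2, 0), (2, 7)]
Unfold 2 (reflect across v@8): 12 holes -> [(1, 0), (1, 1), (1, 6), (1, 7), (1, 8), (1, 9), (1, 14), (1, 15), (2, 0), (2, 7), (2, 8), (2, 15)]
Unfold 3 (reflect across v@16): 24 holes -> [(1, 0), (1, 1), (1, 6), (1, 7), (1, 8), (1, 9), (1, 14), (1, 15), (1, 16), (1, 17), (1, 22), (1, 23), (1, 24), (1, 25), (1, 30), (1, 31), (2, 0), (2, 7), (2, 8), (2, 15), (2, 16), (2, 23), (2, 24), (2, 31)]
Holes: [(1, 0), (1, 1), (1, 6), (1, 7), (1, 8), (1, 9), (1, 14), (1, 15), (1, 16), (1, 17), (1, 22), (1, 23), (1, 24), (1, 25), (1, 30), (1, 31), (2, 0), (2, 7), (2, 8), (2, 15), (2, 16), (2, 23), (2, 24), (2, 31)]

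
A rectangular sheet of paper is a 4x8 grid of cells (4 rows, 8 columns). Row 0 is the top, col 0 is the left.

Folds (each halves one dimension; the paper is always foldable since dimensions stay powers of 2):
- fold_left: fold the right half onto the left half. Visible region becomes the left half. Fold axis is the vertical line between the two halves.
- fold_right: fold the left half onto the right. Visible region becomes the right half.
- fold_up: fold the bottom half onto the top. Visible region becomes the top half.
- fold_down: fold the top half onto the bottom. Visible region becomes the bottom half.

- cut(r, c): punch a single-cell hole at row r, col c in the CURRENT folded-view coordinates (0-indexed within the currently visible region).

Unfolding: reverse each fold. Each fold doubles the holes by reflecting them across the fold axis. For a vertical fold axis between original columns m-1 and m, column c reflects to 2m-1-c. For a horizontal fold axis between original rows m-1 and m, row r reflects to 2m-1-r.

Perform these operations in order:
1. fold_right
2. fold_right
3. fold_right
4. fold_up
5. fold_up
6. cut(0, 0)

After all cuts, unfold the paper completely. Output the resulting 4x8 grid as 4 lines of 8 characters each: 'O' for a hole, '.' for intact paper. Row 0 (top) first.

Op 1 fold_right: fold axis v@4; visible region now rows[0,4) x cols[4,8) = 4x4
Op 2 fold_right: fold axis v@6; visible region now rows[0,4) x cols[6,8) = 4x2
Op 3 fold_right: fold axis v@7; visible region now rows[0,4) x cols[7,8) = 4x1
Op 4 fold_up: fold axis h@2; visible region now rows[0,2) x cols[7,8) = 2x1
Op 5 fold_up: fold axis h@1; visible region now rows[0,1) x cols[7,8) = 1x1
Op 6 cut(0, 0): punch at orig (0,7); cuts so far [(0, 7)]; region rows[0,1) x cols[7,8) = 1x1
Unfold 1 (reflect across h@1): 2 holes -> [(0, 7), (1, 7)]
Unfold 2 (reflect across h@2): 4 holes -> [(0, 7), (1, 7), (2, 7), (3, 7)]
Unfold 3 (reflect across v@7): 8 holes -> [(0, 6), (0, 7), (1, 6), (1, 7), (2, 6), (2, 7), (3, 6), (3, 7)]
Unfold 4 (reflect across v@6): 16 holes -> [(0, 4), (0, 5), (0, 6), (0, 7), (1, 4), (1, 5), (1, 6), (1, 7), (2, 4), (2, 5), (2, 6), (2, 7), (3, 4), (3, 5), (3, 6), (3, 7)]
Unfold 5 (reflect across v@4): 32 holes -> [(0, 0), (0, 1), (0, 2), (0, 3), (0, 4), (0, 5), (0, 6), (0, 7), (1, 0), (1, 1), (1, 2), (1, 3), (1, 4), (1, 5), (1, 6), (1, 7), (2, 0), (2, 1), (2, 2), (2, 3), (2, 4), (2, 5), (2, 6), (2, 7), (3, 0), (3, 1), (3, 2), (3, 3), (3, 4), (3, 5), (3, 6), (3, 7)]

Answer: OOOOOOOO
OOOOOOOO
OOOOOOOO
OOOOOOOO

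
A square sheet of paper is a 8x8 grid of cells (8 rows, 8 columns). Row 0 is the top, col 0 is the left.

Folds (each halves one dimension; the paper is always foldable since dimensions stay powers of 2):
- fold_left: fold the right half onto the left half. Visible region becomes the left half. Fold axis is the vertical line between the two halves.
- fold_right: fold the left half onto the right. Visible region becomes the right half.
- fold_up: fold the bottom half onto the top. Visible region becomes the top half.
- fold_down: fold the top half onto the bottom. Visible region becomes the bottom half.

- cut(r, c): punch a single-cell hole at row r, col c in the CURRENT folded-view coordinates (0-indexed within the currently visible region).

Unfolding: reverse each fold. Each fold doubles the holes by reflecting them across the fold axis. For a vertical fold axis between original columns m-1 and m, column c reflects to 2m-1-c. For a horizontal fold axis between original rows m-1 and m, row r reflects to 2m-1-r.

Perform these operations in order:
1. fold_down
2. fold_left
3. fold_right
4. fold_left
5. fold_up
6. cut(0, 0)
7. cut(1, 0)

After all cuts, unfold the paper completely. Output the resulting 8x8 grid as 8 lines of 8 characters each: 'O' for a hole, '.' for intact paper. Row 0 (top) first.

Op 1 fold_down: fold axis h@4; visible region now rows[4,8) x cols[0,8) = 4x8
Op 2 fold_left: fold axis v@4; visible region now rows[4,8) x cols[0,4) = 4x4
Op 3 fold_right: fold axis v@2; visible region now rows[4,8) x cols[2,4) = 4x2
Op 4 fold_left: fold axis v@3; visible region now rows[4,8) x cols[2,3) = 4x1
Op 5 fold_up: fold axis h@6; visible region now rows[4,6) x cols[2,3) = 2x1
Op 6 cut(0, 0): punch at orig (4,2); cuts so far [(4, 2)]; region rows[4,6) x cols[2,3) = 2x1
Op 7 cut(1, 0): punch at orig (5,2); cuts so far [(4, 2), (5, 2)]; region rows[4,6) x cols[2,3) = 2x1
Unfold 1 (reflect across h@6): 4 holes -> [(4, 2), (5, 2), (6, 2), (7, 2)]
Unfold 2 (reflect across v@3): 8 holes -> [(4, 2), (4, 3), (5, 2), (5, 3), (6, 2), (6, 3), (7, 2), (7, 3)]
Unfold 3 (reflect across v@2): 16 holes -> [(4, 0), (4, 1), (4, 2), (4, 3), (5, 0), (5, 1), (5, 2), (5, 3), (6, 0), (6, 1), (6, 2), (6, 3), (7, 0), (7, 1), (7, 2), (7, 3)]
Unfold 4 (reflect across v@4): 32 holes -> [(4, 0), (4, 1), (4, 2), (4, 3), (4, 4), (4, 5), (4, 6), (4, 7), (5, 0), (5, 1), (5, 2), (5, 3), (5, 4), (5, 5), (5, 6), (5, 7), (6, 0), (6, 1), (6, 2), (6, 3), (6, 4), (6, 5), (6, 6), (6, 7), (7, 0), (7, 1), (7, 2), (7, 3), (7, 4), (7, 5), (7, 6), (7, 7)]
Unfold 5 (reflect across h@4): 64 holes -> [(0, 0), (0, 1), (0, 2), (0, 3), (0, 4), (0, 5), (0, 6), (0, 7), (1, 0), (1, 1), (1, 2), (1, 3), (1, 4), (1, 5), (1, 6), (1, 7), (2, 0), (2, 1), (2, 2), (2, 3), (2, 4), (2, 5), (2, 6), (2, 7), (3, 0), (3, 1), (3, 2), (3, 3), (3, 4), (3, 5), (3, 6), (3, 7), (4, 0), (4, 1), (4, 2), (4, 3), (4, 4), (4, 5), (4, 6), (4, 7), (5, 0), (5, 1), (5, 2), (5, 3), (5, 4), (5, 5), (5, 6), (5, 7), (6, 0), (6, 1), (6, 2), (6, 3), (6, 4), (6, 5), (6, 6), (6, 7), (7, 0), (7, 1), (7, 2), (7, 3), (7, 4), (7, 5), (7, 6), (7, 7)]

Answer: OOOOOOOO
OOOOOOOO
OOOOOOOO
OOOOOOOO
OOOOOOOO
OOOOOOOO
OOOOOOOO
OOOOOOOO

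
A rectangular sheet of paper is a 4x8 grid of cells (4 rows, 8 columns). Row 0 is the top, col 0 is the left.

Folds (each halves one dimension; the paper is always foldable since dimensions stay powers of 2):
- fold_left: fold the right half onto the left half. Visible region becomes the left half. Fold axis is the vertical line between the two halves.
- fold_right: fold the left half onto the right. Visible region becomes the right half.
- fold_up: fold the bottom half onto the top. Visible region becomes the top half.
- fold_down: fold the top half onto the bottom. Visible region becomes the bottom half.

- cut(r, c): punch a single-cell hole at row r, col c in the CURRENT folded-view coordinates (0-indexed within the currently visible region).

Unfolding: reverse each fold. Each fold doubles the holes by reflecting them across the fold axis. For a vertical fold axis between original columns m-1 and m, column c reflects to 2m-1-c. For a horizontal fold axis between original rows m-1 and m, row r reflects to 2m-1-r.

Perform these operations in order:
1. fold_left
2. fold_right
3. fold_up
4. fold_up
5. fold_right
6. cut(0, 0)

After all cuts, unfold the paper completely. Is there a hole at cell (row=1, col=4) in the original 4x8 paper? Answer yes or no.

Op 1 fold_left: fold axis v@4; visible region now rows[0,4) x cols[0,4) = 4x4
Op 2 fold_right: fold axis v@2; visible region now rows[0,4) x cols[2,4) = 4x2
Op 3 fold_up: fold axis h@2; visible region now rows[0,2) x cols[2,4) = 2x2
Op 4 fold_up: fold axis h@1; visible region now rows[0,1) x cols[2,4) = 1x2
Op 5 fold_right: fold axis v@3; visible region now rows[0,1) x cols[3,4) = 1x1
Op 6 cut(0, 0): punch at orig (0,3); cuts so far [(0, 3)]; region rows[0,1) x cols[3,4) = 1x1
Unfold 1 (reflect across v@3): 2 holes -> [(0, 2), (0, 3)]
Unfold 2 (reflect across h@1): 4 holes -> [(0, 2), (0, 3), (1, 2), (1, 3)]
Unfold 3 (reflect across h@2): 8 holes -> [(0, 2), (0, 3), (1, 2), (1, 3), (2, 2), (2, 3), (3, 2), (3, 3)]
Unfold 4 (reflect across v@2): 16 holes -> [(0, 0), (0, 1), (0, 2), (0, 3), (1, 0), (1, 1), (1, 2), (1, 3), (2, 0), (2, 1), (2, 2), (2, 3), (3, 0), (3, 1), (3, 2), (3, 3)]
Unfold 5 (reflect across v@4): 32 holes -> [(0, 0), (0, 1), (0, 2), (0, 3), (0, 4), (0, 5), (0, 6), (0, 7), (1, 0), (1, 1), (1, 2), (1, 3), (1, 4), (1, 5), (1, 6), (1, 7), (2, 0), (2, 1), (2, 2), (2, 3), (2, 4), (2, 5), (2, 6), (2, 7), (3, 0), (3, 1), (3, 2), (3, 3), (3, 4), (3, 5), (3, 6), (3, 7)]
Holes: [(0, 0), (0, 1), (0, 2), (0, 3), (0, 4), (0, 5), (0, 6), (0, 7), (1, 0), (1, 1), (1, 2), (1, 3), (1, 4), (1, 5), (1, 6), (1, 7), (2, 0), (2, 1), (2, 2), (2, 3), (2, 4), (2, 5), (2, 6), (2, 7), (3, 0), (3, 1), (3, 2), (3, 3), (3, 4), (3, 5), (3, 6), (3, 7)]

Answer: yes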